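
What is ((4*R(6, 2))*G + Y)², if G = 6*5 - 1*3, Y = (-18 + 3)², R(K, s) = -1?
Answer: 13689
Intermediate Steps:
Y = 225 (Y = (-15)² = 225)
G = 27 (G = 30 - 3 = 27)
((4*R(6, 2))*G + Y)² = ((4*(-1))*27 + 225)² = (-4*27 + 225)² = (-108 + 225)² = 117² = 13689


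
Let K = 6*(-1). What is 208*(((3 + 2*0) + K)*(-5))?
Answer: 3120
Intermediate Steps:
K = -6
208*(((3 + 2*0) + K)*(-5)) = 208*(((3 + 2*0) - 6)*(-5)) = 208*(((3 + 0) - 6)*(-5)) = 208*((3 - 6)*(-5)) = 208*(-3*(-5)) = 208*15 = 3120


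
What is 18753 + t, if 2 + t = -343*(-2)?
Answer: 19437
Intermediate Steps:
t = 684 (t = -2 - 343*(-2) = -2 + 686 = 684)
18753 + t = 18753 + 684 = 19437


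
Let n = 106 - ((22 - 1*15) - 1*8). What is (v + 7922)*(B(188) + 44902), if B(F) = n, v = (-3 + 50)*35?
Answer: 430601103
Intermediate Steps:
v = 1645 (v = 47*35 = 1645)
n = 107 (n = 106 - ((22 - 15) - 8) = 106 - (7 - 8) = 106 - 1*(-1) = 106 + 1 = 107)
B(F) = 107
(v + 7922)*(B(188) + 44902) = (1645 + 7922)*(107 + 44902) = 9567*45009 = 430601103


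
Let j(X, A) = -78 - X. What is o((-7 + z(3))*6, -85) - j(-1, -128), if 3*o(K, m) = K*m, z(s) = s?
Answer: 757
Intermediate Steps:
o(K, m) = K*m/3 (o(K, m) = (K*m)/3 = K*m/3)
o((-7 + z(3))*6, -85) - j(-1, -128) = (⅓)*((-7 + 3)*6)*(-85) - (-78 - 1*(-1)) = (⅓)*(-4*6)*(-85) - (-78 + 1) = (⅓)*(-24)*(-85) - 1*(-77) = 680 + 77 = 757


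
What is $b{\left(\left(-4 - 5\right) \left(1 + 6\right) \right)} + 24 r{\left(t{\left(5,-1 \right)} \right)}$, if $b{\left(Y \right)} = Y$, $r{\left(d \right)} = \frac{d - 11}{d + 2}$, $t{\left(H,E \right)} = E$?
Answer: $-351$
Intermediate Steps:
$r{\left(d \right)} = \frac{-11 + d}{2 + d}$
$b{\left(\left(-4 - 5\right) \left(1 + 6\right) \right)} + 24 r{\left(t{\left(5,-1 \right)} \right)} = \left(-4 - 5\right) \left(1 + 6\right) + 24 \frac{-11 - 1}{2 - 1} = \left(-9\right) 7 + 24 \cdot 1^{-1} \left(-12\right) = -63 + 24 \cdot 1 \left(-12\right) = -63 + 24 \left(-12\right) = -63 - 288 = -351$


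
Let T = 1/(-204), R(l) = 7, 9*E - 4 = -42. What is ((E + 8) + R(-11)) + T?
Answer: 6593/612 ≈ 10.773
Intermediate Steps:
E = -38/9 (E = 4/9 + (⅑)*(-42) = 4/9 - 14/3 = -38/9 ≈ -4.2222)
T = -1/204 ≈ -0.0049020
((E + 8) + R(-11)) + T = ((-38/9 + 8) + 7) - 1/204 = (34/9 + 7) - 1/204 = 97/9 - 1/204 = 6593/612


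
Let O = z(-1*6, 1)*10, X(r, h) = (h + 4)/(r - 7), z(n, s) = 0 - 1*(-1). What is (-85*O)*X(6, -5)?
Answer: -850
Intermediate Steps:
z(n, s) = 1 (z(n, s) = 0 + 1 = 1)
X(r, h) = (4 + h)/(-7 + r)
O = 10 (O = 1*10 = 10)
(-85*O)*X(6, -5) = (-85*10)*((4 - 5)/(-7 + 6)) = -850*(-1)/(-1) = -(-850)*(-1) = -850*1 = -850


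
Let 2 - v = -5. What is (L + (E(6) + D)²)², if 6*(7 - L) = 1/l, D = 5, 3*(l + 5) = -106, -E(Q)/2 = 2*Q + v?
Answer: 70348544289/58564 ≈ 1.2012e+6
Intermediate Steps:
v = 7 (v = 2 - 1*(-5) = 2 + 5 = 7)
E(Q) = -14 - 4*Q (E(Q) = -2*(2*Q + 7) = -2*(7 + 2*Q) = -14 - 4*Q)
l = -121/3 (l = -5 + (⅓)*(-106) = -5 - 106/3 = -121/3 ≈ -40.333)
L = 1695/242 (L = 7 - 1/(6*(-121/3)) = 7 - ⅙*(-3/121) = 7 + 1/242 = 1695/242 ≈ 7.0041)
(L + (E(6) + D)²)² = (1695/242 + ((-14 - 4*6) + 5)²)² = (1695/242 + ((-14 - 24) + 5)²)² = (1695/242 + (-38 + 5)²)² = (1695/242 + (-33)²)² = (1695/242 + 1089)² = (265233/242)² = 70348544289/58564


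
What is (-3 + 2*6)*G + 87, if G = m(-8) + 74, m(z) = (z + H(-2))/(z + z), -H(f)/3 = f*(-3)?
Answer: 6141/8 ≈ 767.63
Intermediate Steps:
H(f) = 9*f (H(f) = -3*f*(-3) = -(-9)*f = 9*f)
m(z) = (-18 + z)/(2*z) (m(z) = (z + 9*(-2))/(z + z) = (z - 18)/((2*z)) = (-18 + z)*(1/(2*z)) = (-18 + z)/(2*z))
G = 605/8 (G = (1/2)*(-18 - 8)/(-8) + 74 = (1/2)*(-1/8)*(-26) + 74 = 13/8 + 74 = 605/8 ≈ 75.625)
(-3 + 2*6)*G + 87 = (-3 + 2*6)*(605/8) + 87 = (-3 + 12)*(605/8) + 87 = 9*(605/8) + 87 = 5445/8 + 87 = 6141/8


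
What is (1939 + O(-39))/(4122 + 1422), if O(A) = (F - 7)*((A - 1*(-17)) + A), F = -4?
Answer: 145/308 ≈ 0.47078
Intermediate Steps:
O(A) = -187 - 22*A (O(A) = (-4 - 7)*((A - 1*(-17)) + A) = -11*((A + 17) + A) = -11*((17 + A) + A) = -11*(17 + 2*A) = -187 - 22*A)
(1939 + O(-39))/(4122 + 1422) = (1939 + (-187 - 22*(-39)))/(4122 + 1422) = (1939 + (-187 + 858))/5544 = (1939 + 671)*(1/5544) = 2610*(1/5544) = 145/308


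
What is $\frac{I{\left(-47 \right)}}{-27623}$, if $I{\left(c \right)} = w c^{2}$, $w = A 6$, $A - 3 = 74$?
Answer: $- \frac{1020558}{27623} \approx -36.946$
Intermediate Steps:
$A = 77$ ($A = 3 + 74 = 77$)
$w = 462$ ($w = 77 \cdot 6 = 462$)
$I{\left(c \right)} = 462 c^{2}$
$\frac{I{\left(-47 \right)}}{-27623} = \frac{462 \left(-47\right)^{2}}{-27623} = 462 \cdot 2209 \left(- \frac{1}{27623}\right) = 1020558 \left(- \frac{1}{27623}\right) = - \frac{1020558}{27623}$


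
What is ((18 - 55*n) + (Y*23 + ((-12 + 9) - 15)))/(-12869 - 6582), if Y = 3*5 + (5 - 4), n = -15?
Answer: -1193/19451 ≈ -0.061334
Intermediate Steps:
Y = 16 (Y = 15 + 1 = 16)
((18 - 55*n) + (Y*23 + ((-12 + 9) - 15)))/(-12869 - 6582) = ((18 - 55*(-15)) + (16*23 + ((-12 + 9) - 15)))/(-12869 - 6582) = ((18 + 825) + (368 + (-3 - 15)))/(-19451) = (843 + (368 - 18))*(-1/19451) = (843 + 350)*(-1/19451) = 1193*(-1/19451) = -1193/19451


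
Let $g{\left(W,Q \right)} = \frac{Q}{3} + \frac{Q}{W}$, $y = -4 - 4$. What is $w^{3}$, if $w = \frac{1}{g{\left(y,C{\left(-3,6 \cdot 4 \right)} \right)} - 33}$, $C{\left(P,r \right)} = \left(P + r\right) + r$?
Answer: $- \frac{512}{6751269} \approx -7.5838 \cdot 10^{-5}$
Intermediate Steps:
$C{\left(P,r \right)} = P + 2 r$
$y = -8$
$g{\left(W,Q \right)} = \frac{Q}{3} + \frac{Q}{W}$ ($g{\left(W,Q \right)} = Q \frac{1}{3} + \frac{Q}{W} = \frac{Q}{3} + \frac{Q}{W}$)
$w = - \frac{8}{189}$ ($w = \frac{1}{\left(\frac{-3 + 2 \cdot 6 \cdot 4}{3} + \frac{-3 + 2 \cdot 6 \cdot 4}{-8}\right) - 33} = \frac{1}{\left(\frac{-3 + 2 \cdot 24}{3} + \left(-3 + 2 \cdot 24\right) \left(- \frac{1}{8}\right)\right) - 33} = \frac{1}{\left(\frac{-3 + 48}{3} + \left(-3 + 48\right) \left(- \frac{1}{8}\right)\right) - 33} = \frac{1}{\left(\frac{1}{3} \cdot 45 + 45 \left(- \frac{1}{8}\right)\right) - 33} = \frac{1}{\left(15 - \frac{45}{8}\right) - 33} = \frac{1}{\frac{75}{8} - 33} = \frac{1}{- \frac{189}{8}} = - \frac{8}{189} \approx -0.042328$)
$w^{3} = \left(- \frac{8}{189}\right)^{3} = - \frac{512}{6751269}$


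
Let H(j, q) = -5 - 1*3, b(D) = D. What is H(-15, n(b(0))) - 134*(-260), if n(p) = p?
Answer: 34832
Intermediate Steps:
H(j, q) = -8 (H(j, q) = -5 - 3 = -8)
H(-15, n(b(0))) - 134*(-260) = -8 - 134*(-260) = -8 + 34840 = 34832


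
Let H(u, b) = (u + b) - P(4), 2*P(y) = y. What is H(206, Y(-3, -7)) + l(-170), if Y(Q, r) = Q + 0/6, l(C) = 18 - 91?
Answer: 128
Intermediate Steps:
P(y) = y/2
l(C) = -73
Y(Q, r) = Q (Y(Q, r) = Q + 0*(1/6) = Q + 0 = Q)
H(u, b) = -2 + b + u (H(u, b) = (u + b) - 4/2 = (b + u) - 1*2 = (b + u) - 2 = -2 + b + u)
H(206, Y(-3, -7)) + l(-170) = (-2 - 3 + 206) - 73 = 201 - 73 = 128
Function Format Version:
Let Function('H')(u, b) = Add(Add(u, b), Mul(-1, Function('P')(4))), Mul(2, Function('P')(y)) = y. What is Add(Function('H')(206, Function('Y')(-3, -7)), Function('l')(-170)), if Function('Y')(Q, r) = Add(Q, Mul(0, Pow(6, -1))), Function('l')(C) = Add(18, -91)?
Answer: 128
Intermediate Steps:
Function('P')(y) = Mul(Rational(1, 2), y)
Function('l')(C) = -73
Function('Y')(Q, r) = Q (Function('Y')(Q, r) = Add(Q, Mul(0, Rational(1, 6))) = Add(Q, 0) = Q)
Function('H')(u, b) = Add(-2, b, u) (Function('H')(u, b) = Add(Add(u, b), Mul(-1, Mul(Rational(1, 2), 4))) = Add(Add(b, u), Mul(-1, 2)) = Add(Add(b, u), -2) = Add(-2, b, u))
Add(Function('H')(206, Function('Y')(-3, -7)), Function('l')(-170)) = Add(Add(-2, -3, 206), -73) = Add(201, -73) = 128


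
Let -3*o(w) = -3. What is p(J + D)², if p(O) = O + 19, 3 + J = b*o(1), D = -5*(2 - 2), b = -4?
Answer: 144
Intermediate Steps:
o(w) = 1 (o(w) = -⅓*(-3) = 1)
D = 0 (D = -5*0 = 0)
J = -7 (J = -3 - 4*1 = -3 - 4 = -7)
p(O) = 19 + O
p(J + D)² = (19 + (-7 + 0))² = (19 - 7)² = 12² = 144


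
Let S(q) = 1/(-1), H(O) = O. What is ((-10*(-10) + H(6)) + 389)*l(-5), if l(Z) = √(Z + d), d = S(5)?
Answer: 495*I*√6 ≈ 1212.5*I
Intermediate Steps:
S(q) = -1
d = -1
l(Z) = √(-1 + Z) (l(Z) = √(Z - 1) = √(-1 + Z))
((-10*(-10) + H(6)) + 389)*l(-5) = ((-10*(-10) + 6) + 389)*√(-1 - 5) = ((100 + 6) + 389)*√(-6) = (106 + 389)*(I*√6) = 495*(I*√6) = 495*I*√6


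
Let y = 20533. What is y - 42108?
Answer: -21575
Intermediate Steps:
y - 42108 = 20533 - 42108 = -21575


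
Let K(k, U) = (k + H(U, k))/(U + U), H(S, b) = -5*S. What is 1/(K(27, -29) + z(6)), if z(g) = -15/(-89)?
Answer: -2581/7219 ≈ -0.35753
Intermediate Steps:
K(k, U) = (k - 5*U)/(2*U) (K(k, U) = (k - 5*U)/(U + U) = (k - 5*U)/((2*U)) = (k - 5*U)*(1/(2*U)) = (k - 5*U)/(2*U))
z(g) = 15/89 (z(g) = -15*(-1/89) = 15/89)
1/(K(27, -29) + z(6)) = 1/((1/2)*(27 - 5*(-29))/(-29) + 15/89) = 1/((1/2)*(-1/29)*(27 + 145) + 15/89) = 1/((1/2)*(-1/29)*172 + 15/89) = 1/(-86/29 + 15/89) = 1/(-7219/2581) = -2581/7219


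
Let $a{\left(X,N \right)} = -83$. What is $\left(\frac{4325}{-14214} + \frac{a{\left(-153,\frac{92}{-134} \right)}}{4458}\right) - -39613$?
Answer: $\frac{209174781062}{5280501} \approx 39613.0$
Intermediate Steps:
$\left(\frac{4325}{-14214} + \frac{a{\left(-153,\frac{92}{-134} \right)}}{4458}\right) - -39613 = \left(\frac{4325}{-14214} - \frac{83}{4458}\right) - -39613 = \left(4325 \left(- \frac{1}{14214}\right) - \frac{83}{4458}\right) + 39613 = \left(- \frac{4325}{14214} - \frac{83}{4458}\right) + 39613 = - \frac{1705051}{5280501} + 39613 = \frac{209174781062}{5280501}$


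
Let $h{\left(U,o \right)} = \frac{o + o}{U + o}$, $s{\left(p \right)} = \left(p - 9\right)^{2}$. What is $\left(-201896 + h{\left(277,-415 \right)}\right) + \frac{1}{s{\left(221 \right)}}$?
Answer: $- \frac{626088302027}{3101136} \approx -2.0189 \cdot 10^{5}$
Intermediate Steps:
$s{\left(p \right)} = \left(-9 + p\right)^{2}$
$h{\left(U,o \right)} = \frac{2 o}{U + o}$
$\left(-201896 + h{\left(277,-415 \right)}\right) + \frac{1}{s{\left(221 \right)}} = \left(-201896 + 2 \left(-415\right) \frac{1}{277 - 415}\right) + \frac{1}{\left(-9 + 221\right)^{2}} = \left(-201896 + 2 \left(-415\right) \frac{1}{-138}\right) + \frac{1}{212^{2}} = \left(-201896 + 2 \left(-415\right) \left(- \frac{1}{138}\right)\right) + \frac{1}{44944} = \left(-201896 + \frac{415}{69}\right) + \frac{1}{44944} = - \frac{13930409}{69} + \frac{1}{44944} = - \frac{626088302027}{3101136}$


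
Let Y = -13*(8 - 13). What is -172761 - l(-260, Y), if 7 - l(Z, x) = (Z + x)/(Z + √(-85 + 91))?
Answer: -5839014746/33797 + 195*√6/67594 ≈ -1.7277e+5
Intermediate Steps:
Y = 65 (Y = -13*(-5) = 65)
l(Z, x) = 7 - (Z + x)/(Z + √6) (l(Z, x) = 7 - (Z + x)/(Z + √(-85 + 91)) = 7 - (Z + x)/(Z + √6))
-172761 - l(-260, Y) = -172761 - (-1*65 + 6*(-260) + 7*√6)/(-260 + √6) = -172761 - (-65 - 1560 + 7*√6)/(-260 + √6) = -172761 - (-1625 + 7*√6)/(-260 + √6)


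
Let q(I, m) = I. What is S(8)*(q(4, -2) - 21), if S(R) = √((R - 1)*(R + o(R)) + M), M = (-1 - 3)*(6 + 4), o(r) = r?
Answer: -102*√2 ≈ -144.25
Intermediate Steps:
M = -40 (M = -4*10 = -40)
S(R) = √(-40 + 2*R*(-1 + R)) (S(R) = √((R - 1)*(R + R) - 40) = √((-1 + R)*(2*R) - 40) = √(2*R*(-1 + R) - 40) = √(-40 + 2*R*(-1 + R)))
S(8)*(q(4, -2) - 21) = √(-40 - 2*8 + 2*8²)*(4 - 21) = √(-40 - 16 + 2*64)*(-17) = √(-40 - 16 + 128)*(-17) = √72*(-17) = (6*√2)*(-17) = -102*√2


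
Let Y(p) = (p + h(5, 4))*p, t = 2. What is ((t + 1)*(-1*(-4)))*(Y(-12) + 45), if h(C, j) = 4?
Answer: 1692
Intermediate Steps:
Y(p) = p*(4 + p) (Y(p) = (p + 4)*p = (4 + p)*p = p*(4 + p))
((t + 1)*(-1*(-4)))*(Y(-12) + 45) = ((2 + 1)*(-1*(-4)))*(-12*(4 - 12) + 45) = (3*4)*(-12*(-8) + 45) = 12*(96 + 45) = 12*141 = 1692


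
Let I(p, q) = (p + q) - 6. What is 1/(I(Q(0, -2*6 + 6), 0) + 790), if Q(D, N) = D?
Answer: 1/784 ≈ 0.0012755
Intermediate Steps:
I(p, q) = -6 + p + q
1/(I(Q(0, -2*6 + 6), 0) + 790) = 1/((-6 + 0 + 0) + 790) = 1/(-6 + 790) = 1/784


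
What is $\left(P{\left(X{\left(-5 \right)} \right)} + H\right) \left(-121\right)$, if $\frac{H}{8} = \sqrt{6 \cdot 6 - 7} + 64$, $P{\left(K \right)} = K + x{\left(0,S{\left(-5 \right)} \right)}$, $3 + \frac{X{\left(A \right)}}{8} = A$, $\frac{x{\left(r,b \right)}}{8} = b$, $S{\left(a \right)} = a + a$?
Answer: $-44528 - 968 \sqrt{29} \approx -49741.0$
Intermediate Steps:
$S{\left(a \right)} = 2 a$
$x{\left(r,b \right)} = 8 b$
$X{\left(A \right)} = -24 + 8 A$
$P{\left(K \right)} = -80 + K$ ($P{\left(K \right)} = K + 8 \cdot 2 \left(-5\right) = K + 8 \left(-10\right) = K - 80 = -80 + K$)
$H = 512 + 8 \sqrt{29}$ ($H = 8 \left(\sqrt{6 \cdot 6 - 7} + 64\right) = 8 \left(\sqrt{36 - 7} + 64\right) = 8 \left(\sqrt{29} + 64\right) = 8 \left(64 + \sqrt{29}\right) = 512 + 8 \sqrt{29} \approx 555.08$)
$\left(P{\left(X{\left(-5 \right)} \right)} + H\right) \left(-121\right) = \left(\left(-80 + \left(-24 + 8 \left(-5\right)\right)\right) + \left(512 + 8 \sqrt{29}\right)\right) \left(-121\right) = \left(\left(-80 - 64\right) + \left(512 + 8 \sqrt{29}\right)\right) \left(-121\right) = \left(-144 + \left(512 + 8 \sqrt{29}\right)\right) \left(-121\right) = \left(368 + 8 \sqrt{29}\right) \left(-121\right) = -44528 - 968 \sqrt{29}$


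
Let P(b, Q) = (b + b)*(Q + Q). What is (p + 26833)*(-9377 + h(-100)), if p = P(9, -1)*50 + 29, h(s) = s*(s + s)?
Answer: 266233626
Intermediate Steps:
P(b, Q) = 4*Q*b (P(b, Q) = (2*b)*(2*Q) = 4*Q*b)
h(s) = 2*s² (h(s) = s*(2*s) = 2*s²)
p = -1771 (p = (4*(-1)*9)*50 + 29 = -36*50 + 29 = -1800 + 29 = -1771)
(p + 26833)*(-9377 + h(-100)) = (-1771 + 26833)*(-9377 + 2*(-100)²) = 25062*(-9377 + 2*10000) = 25062*(-9377 + 20000) = 25062*10623 = 266233626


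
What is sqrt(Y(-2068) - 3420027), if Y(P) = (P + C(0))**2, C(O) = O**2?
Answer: sqrt(856597) ≈ 925.53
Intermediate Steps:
Y(P) = P**2 (Y(P) = (P + 0**2)**2 = (P + 0)**2 = P**2)
sqrt(Y(-2068) - 3420027) = sqrt((-2068)**2 - 3420027) = sqrt(4276624 - 3420027) = sqrt(856597)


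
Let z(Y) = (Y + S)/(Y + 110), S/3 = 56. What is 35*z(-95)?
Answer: 511/3 ≈ 170.33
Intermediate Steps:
S = 168 (S = 3*56 = 168)
z(Y) = (168 + Y)/(110 + Y) (z(Y) = (Y + 168)/(Y + 110) = (168 + Y)/(110 + Y))
35*z(-95) = 35*((168 - 95)/(110 - 95)) = 35*(73/15) = 511/3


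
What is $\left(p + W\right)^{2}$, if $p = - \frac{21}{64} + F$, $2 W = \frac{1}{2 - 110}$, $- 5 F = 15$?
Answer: $\frac{33166081}{2985984} \approx 11.107$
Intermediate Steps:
$F = -3$ ($F = \left(- \frac{1}{5}\right) 15 = -3$)
$W = - \frac{1}{216}$ ($W = \frac{1}{2 \left(2 - 110\right)} = \frac{1}{2 \left(-108\right)} = \frac{1}{2} \left(- \frac{1}{108}\right) = - \frac{1}{216} \approx -0.0046296$)
$p = - \frac{213}{64}$ ($p = - \frac{21}{64} - 3 = - \frac{213}{64} \approx -3.3281$)
$\left(p + W\right)^{2} = \left(- \frac{213}{64} - \frac{1}{216}\right)^{2} = \left(- \frac{5759}{1728}\right)^{2} = \frac{33166081}{2985984}$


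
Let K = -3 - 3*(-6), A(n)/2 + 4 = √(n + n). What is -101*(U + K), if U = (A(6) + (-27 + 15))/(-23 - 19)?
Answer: -32825/21 + 202*√3/21 ≈ -1546.4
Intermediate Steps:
A(n) = -8 + 2*√2*√n (A(n) = -8 + 2*√(n + n) = -8 + 2*√(2*n) = -8 + 2*(√2*√n) = -8 + 2*√2*√n)
K = 15 (K = -3 + 18 = 15)
U = 10/21 - 2*√3/21 (U = ((-8 + 2*√2*√6) + (-27 + 15))/(-23 - 19) = ((-8 + 4*√3) - 12)/(-42) = (-20 + 4*√3)*(-1/42) = 10/21 - 2*√3/21 ≈ 0.31123)
-101*(U + K) = -101*((10/21 - 2*√3/21) + 15) = -101*(325/21 - 2*√3/21) = -32825/21 + 202*√3/21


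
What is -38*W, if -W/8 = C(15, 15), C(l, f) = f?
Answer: 4560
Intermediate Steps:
W = -120 (W = -8*15 = -120)
-38*W = -38*(-120) = 4560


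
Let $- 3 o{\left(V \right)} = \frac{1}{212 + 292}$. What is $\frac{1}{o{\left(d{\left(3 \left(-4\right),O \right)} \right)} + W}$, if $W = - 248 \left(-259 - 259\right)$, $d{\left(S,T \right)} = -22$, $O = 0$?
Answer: $\frac{1512}{194237567} \approx 7.7843 \cdot 10^{-6}$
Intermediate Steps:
$o{\left(V \right)} = - \frac{1}{1512}$ ($o{\left(V \right)} = - \frac{1}{3 \left(212 + 292\right)} = - \frac{1}{3 \cdot 504} = \left(- \frac{1}{3}\right) \frac{1}{504} = - \frac{1}{1512}$)
$W = 128464$ ($W = \left(-248\right) \left(-518\right) = 128464$)
$\frac{1}{o{\left(d{\left(3 \left(-4\right),O \right)} \right)} + W} = \frac{1}{- \frac{1}{1512} + 128464} = \frac{1}{\frac{194237567}{1512}} = \frac{1512}{194237567}$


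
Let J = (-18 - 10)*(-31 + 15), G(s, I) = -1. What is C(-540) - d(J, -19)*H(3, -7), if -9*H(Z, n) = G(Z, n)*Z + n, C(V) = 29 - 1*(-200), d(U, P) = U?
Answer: -2419/9 ≈ -268.78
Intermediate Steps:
J = 448 (J = -28*(-16) = 448)
C(V) = 229 (C(V) = 29 + 200 = 229)
H(Z, n) = -n/9 + Z/9 (H(Z, n) = -(-Z + n)/9 = -(n - Z)/9 = -n/9 + Z/9)
C(-540) - d(J, -19)*H(3, -7) = 229 - 448*(-⅑*(-7) + (⅑)*3) = 229 - 448*(7/9 + ⅓) = 229 - 448*10/9 = 229 - 1*4480/9 = 229 - 4480/9 = -2419/9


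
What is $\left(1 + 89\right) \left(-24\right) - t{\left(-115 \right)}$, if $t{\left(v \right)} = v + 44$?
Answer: $-2089$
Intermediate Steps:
$t{\left(v \right)} = 44 + v$
$\left(1 + 89\right) \left(-24\right) - t{\left(-115 \right)} = \left(1 + 89\right) \left(-24\right) - \left(44 - 115\right) = 90 \left(-24\right) - -71 = -2160 + 71 = -2089$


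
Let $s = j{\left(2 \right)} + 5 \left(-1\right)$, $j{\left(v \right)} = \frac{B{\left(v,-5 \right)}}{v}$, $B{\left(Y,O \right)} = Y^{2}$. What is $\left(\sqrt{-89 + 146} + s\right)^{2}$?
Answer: $\left(-3 + \sqrt{57}\right)^{2} \approx 20.701$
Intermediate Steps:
$j{\left(v \right)} = v$ ($j{\left(v \right)} = \frac{v^{2}}{v} = v$)
$s = -3$ ($s = 2 + 5 \left(-1\right) = 2 - 5 = -3$)
$\left(\sqrt{-89 + 146} + s\right)^{2} = \left(\sqrt{-89 + 146} - 3\right)^{2} = \left(\sqrt{57} - 3\right)^{2} = \left(-3 + \sqrt{57}\right)^{2}$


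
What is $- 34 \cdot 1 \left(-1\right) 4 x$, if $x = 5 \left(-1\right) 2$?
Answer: $-1360$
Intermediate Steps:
$x = -10$ ($x = \left(-5\right) 2 = -10$)
$- 34 \cdot 1 \left(-1\right) 4 x = - 34 \cdot 1 \left(-1\right) 4 \left(-10\right) = - 34 \left(\left(-1\right) 4\right) \left(-10\right) = \left(-34\right) \left(-4\right) \left(-10\right) = 136 \left(-10\right) = -1360$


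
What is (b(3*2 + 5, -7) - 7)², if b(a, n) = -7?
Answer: 196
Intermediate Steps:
(b(3*2 + 5, -7) - 7)² = (-7 - 7)² = (-14)² = 196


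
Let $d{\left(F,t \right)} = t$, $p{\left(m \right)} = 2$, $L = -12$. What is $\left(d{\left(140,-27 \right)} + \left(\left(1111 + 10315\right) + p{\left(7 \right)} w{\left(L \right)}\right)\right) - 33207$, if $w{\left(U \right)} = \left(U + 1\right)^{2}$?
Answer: $-21566$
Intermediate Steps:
$w{\left(U \right)} = \left(1 + U\right)^{2}$
$\left(d{\left(140,-27 \right)} + \left(\left(1111 + 10315\right) + p{\left(7 \right)} w{\left(L \right)}\right)\right) - 33207 = \left(-27 + \left(\left(1111 + 10315\right) + 2 \left(1 - 12\right)^{2}\right)\right) - 33207 = \left(-27 + \left(11426 + 2 \left(-11\right)^{2}\right)\right) - 33207 = \left(-27 + \left(11426 + 2 \cdot 121\right)\right) - 33207 = \left(-27 + \left(11426 + 242\right)\right) - 33207 = \left(-27 + 11668\right) - 33207 = 11641 - 33207 = -21566$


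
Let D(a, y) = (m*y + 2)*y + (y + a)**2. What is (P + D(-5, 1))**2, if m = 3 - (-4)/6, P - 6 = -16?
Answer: 1225/9 ≈ 136.11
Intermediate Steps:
P = -10 (P = 6 - 16 = -10)
m = 11/3 (m = 3 - (-4)/6 = 3 - 1*(-2/3) = 3 + 2/3 = 11/3 ≈ 3.6667)
D(a, y) = (a + y)**2 + y*(2 + 11*y/3) (D(a, y) = (11*y/3 + 2)*y + (y + a)**2 = (2 + 11*y/3)*y + (a + y)**2 = y*(2 + 11*y/3) + (a + y)**2 = (a + y)**2 + y*(2 + 11*y/3))
(P + D(-5, 1))**2 = (-10 + ((-5 + 1)**2 + 2*1 + (11/3)*1**2))**2 = (-10 + ((-4)**2 + 2 + (11/3)*1))**2 = (-10 + (16 + 2 + 11/3))**2 = (-10 + 65/3)**2 = (35/3)**2 = 1225/9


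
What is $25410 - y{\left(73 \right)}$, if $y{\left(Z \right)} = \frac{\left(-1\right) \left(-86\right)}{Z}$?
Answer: $\frac{1854844}{73} \approx 25409.0$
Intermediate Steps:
$y{\left(Z \right)} = \frac{86}{Z}$
$25410 - y{\left(73 \right)} = 25410 - \frac{86}{73} = \frac{1854844}{73}$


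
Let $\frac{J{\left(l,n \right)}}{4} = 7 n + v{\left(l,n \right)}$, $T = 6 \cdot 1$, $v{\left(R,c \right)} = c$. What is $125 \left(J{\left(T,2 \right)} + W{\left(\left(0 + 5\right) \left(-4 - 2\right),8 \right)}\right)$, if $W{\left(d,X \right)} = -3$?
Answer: $7625$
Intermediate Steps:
$T = 6$
$J{\left(l,n \right)} = 32 n$ ($J{\left(l,n \right)} = 4 \left(7 n + n\right) = 4 \cdot 8 n = 32 n$)
$125 \left(J{\left(T,2 \right)} + W{\left(\left(0 + 5\right) \left(-4 - 2\right),8 \right)}\right) = 125 \left(32 \cdot 2 - 3\right) = 125 \left(64 - 3\right) = 125 \cdot 61 = 7625$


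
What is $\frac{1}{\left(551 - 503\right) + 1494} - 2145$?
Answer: $- \frac{3307589}{1542} \approx -2145.0$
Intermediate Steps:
$\frac{1}{\left(551 - 503\right) + 1494} - 2145 = \frac{1}{48 + 1494} - 2145 = \frac{1}{1542} - 2145 = - \frac{3307589}{1542}$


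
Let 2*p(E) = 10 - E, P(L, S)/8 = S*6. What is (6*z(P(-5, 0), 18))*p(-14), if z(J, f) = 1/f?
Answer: 4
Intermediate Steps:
P(L, S) = 48*S (P(L, S) = 8*(S*6) = 8*(6*S) = 48*S)
p(E) = 5 - E/2 (p(E) = (10 - E)/2 = 5 - E/2)
(6*z(P(-5, 0), 18))*p(-14) = (6/18)*(5 - ½*(-14)) = (6*(1/18))*(5 + 7) = (⅓)*12 = 4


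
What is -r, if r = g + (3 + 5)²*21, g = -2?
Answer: -1342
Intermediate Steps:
r = 1342 (r = -2 + (3 + 5)²*21 = -2 + 8²*21 = -2 + 64*21 = -2 + 1344 = 1342)
-r = -1*1342 = -1342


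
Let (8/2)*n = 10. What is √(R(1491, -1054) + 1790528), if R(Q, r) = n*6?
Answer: √1790543 ≈ 1338.1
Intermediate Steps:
n = 5/2 (n = (¼)*10 = 5/2 ≈ 2.5000)
R(Q, r) = 15 (R(Q, r) = (5/2)*6 = 15)
√(R(1491, -1054) + 1790528) = √(15 + 1790528) = √1790543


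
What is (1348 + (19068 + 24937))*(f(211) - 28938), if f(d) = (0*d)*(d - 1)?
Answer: -1312425114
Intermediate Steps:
f(d) = 0 (f(d) = 0*(-1 + d) = 0)
(1348 + (19068 + 24937))*(f(211) - 28938) = (1348 + (19068 + 24937))*(0 - 28938) = (1348 + 44005)*(-28938) = 45353*(-28938) = -1312425114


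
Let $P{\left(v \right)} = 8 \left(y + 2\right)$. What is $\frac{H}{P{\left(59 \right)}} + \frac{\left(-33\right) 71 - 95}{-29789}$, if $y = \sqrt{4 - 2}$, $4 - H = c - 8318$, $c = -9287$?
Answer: $\frac{524574005}{238312} - \frac{17609 \sqrt{2}}{16} \approx 644.78$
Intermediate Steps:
$H = 17609$ ($H = 4 - \left(-9287 - 8318\right) = 4 - -17605 = 4 + 17605 = 17609$)
$y = \sqrt{2} \approx 1.4142$
$P{\left(v \right)} = 16 + 8 \sqrt{2}$ ($P{\left(v \right)} = 8 \left(\sqrt{2} + 2\right) = 8 \left(2 + \sqrt{2}\right) = 16 + 8 \sqrt{2}$)
$\frac{H}{P{\left(59 \right)}} + \frac{\left(-33\right) 71 - 95}{-29789} = \frac{17609}{16 + 8 \sqrt{2}} + \frac{\left(-33\right) 71 - 95}{-29789} = \frac{17609}{16 + 8 \sqrt{2}} + \left(-2343 - 95\right) \left(- \frac{1}{29789}\right) = \frac{17609}{16 + 8 \sqrt{2}} - - \frac{2438}{29789} = \frac{17609}{16 + 8 \sqrt{2}} + \frac{2438}{29789} = \frac{2438}{29789} + \frac{17609}{16 + 8 \sqrt{2}}$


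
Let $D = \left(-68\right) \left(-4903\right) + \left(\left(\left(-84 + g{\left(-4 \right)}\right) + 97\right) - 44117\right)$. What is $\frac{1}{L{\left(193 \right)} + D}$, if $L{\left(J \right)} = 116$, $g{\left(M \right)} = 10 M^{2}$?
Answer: $\frac{1}{289576} \approx 3.4533 \cdot 10^{-6}$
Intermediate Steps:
$D = 289460$ ($D = \left(-68\right) \left(-4903\right) + \left(\left(\left(-84 + 10 \left(-4\right)^{2}\right) + 97\right) - 44117\right) = 333404 + \left(\left(\left(-84 + 10 \cdot 16\right) + 97\right) - 44117\right) = 333404 + \left(\left(\left(-84 + 160\right) + 97\right) - 44117\right) = 333404 + \left(\left(76 + 97\right) - 44117\right) = 333404 + \left(173 - 44117\right) = 333404 - 43944 = 289460$)
$\frac{1}{L{\left(193 \right)} + D} = \frac{1}{116 + 289460} = \frac{1}{289576}$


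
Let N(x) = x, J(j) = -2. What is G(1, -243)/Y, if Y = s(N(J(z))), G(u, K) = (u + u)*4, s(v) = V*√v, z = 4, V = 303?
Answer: -4*I*√2/303 ≈ -0.018669*I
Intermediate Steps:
s(v) = 303*√v
G(u, K) = 8*u (G(u, K) = (2*u)*4 = 8*u)
Y = 303*I*√2 (Y = 303*√(-2) = 303*(I*√2) = 303*I*√2 ≈ 428.51*I)
G(1, -243)/Y = (8*1)/((303*I*√2)) = 8*(-I*√2/606) = -4*I*√2/303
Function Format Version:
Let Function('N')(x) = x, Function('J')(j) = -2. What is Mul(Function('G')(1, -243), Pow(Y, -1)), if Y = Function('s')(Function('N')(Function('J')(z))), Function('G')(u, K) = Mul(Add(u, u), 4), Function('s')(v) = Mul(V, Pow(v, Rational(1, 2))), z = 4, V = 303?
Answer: Mul(Rational(-4, 303), I, Pow(2, Rational(1, 2))) ≈ Mul(-0.018669, I)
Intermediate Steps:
Function('s')(v) = Mul(303, Pow(v, Rational(1, 2)))
Function('G')(u, K) = Mul(8, u) (Function('G')(u, K) = Mul(Mul(2, u), 4) = Mul(8, u))
Y = Mul(303, I, Pow(2, Rational(1, 2))) (Y = Mul(303, Pow(-2, Rational(1, 2))) = Mul(303, Mul(I, Pow(2, Rational(1, 2)))) = Mul(303, I, Pow(2, Rational(1, 2))) ≈ Mul(428.51, I))
Mul(Function('G')(1, -243), Pow(Y, -1)) = Mul(Mul(8, 1), Pow(Mul(303, I, Pow(2, Rational(1, 2))), -1)) = Mul(8, Mul(Rational(-1, 606), I, Pow(2, Rational(1, 2)))) = Mul(Rational(-4, 303), I, Pow(2, Rational(1, 2)))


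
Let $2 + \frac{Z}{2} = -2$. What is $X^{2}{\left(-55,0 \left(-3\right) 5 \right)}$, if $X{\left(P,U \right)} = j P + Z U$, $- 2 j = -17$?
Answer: $\frac{874225}{4} \approx 2.1856 \cdot 10^{5}$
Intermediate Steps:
$j = \frac{17}{2}$ ($j = \left(- \frac{1}{2}\right) \left(-17\right) = \frac{17}{2} \approx 8.5$)
$Z = -8$ ($Z = -4 + 2 \left(-2\right) = -4 - 4 = -8$)
$X{\left(P,U \right)} = - 8 U + \frac{17 P}{2}$ ($X{\left(P,U \right)} = \frac{17 P}{2} - 8 U = - 8 U + \frac{17 P}{2}$)
$X^{2}{\left(-55,0 \left(-3\right) 5 \right)} = \left(- 8 \cdot 0 \left(-3\right) 5 + \frac{17}{2} \left(-55\right)\right)^{2} = \left(- 8 \cdot 0 \cdot 5 - \frac{935}{2}\right)^{2} = \left(\left(-8\right) 0 - \frac{935}{2}\right)^{2} = \left(0 - \frac{935}{2}\right)^{2} = \left(- \frac{935}{2}\right)^{2} = \frac{874225}{4}$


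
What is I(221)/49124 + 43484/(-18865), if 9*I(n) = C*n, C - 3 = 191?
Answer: -1315439581/595751310 ≈ -2.2080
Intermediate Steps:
C = 194 (C = 3 + 191 = 194)
I(n) = 194*n/9 (I(n) = (194*n)/9 = 194*n/9)
I(221)/49124 + 43484/(-18865) = ((194/9)*221)/49124 + 43484/(-18865) = (42874/9)*(1/49124) + 43484*(-1/18865) = 21437/221058 - 6212/2695 = -1315439581/595751310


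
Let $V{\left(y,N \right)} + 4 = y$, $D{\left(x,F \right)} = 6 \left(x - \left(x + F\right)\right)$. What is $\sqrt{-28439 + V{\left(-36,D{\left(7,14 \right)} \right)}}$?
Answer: $i \sqrt{28479} \approx 168.76 i$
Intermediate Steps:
$D{\left(x,F \right)} = - 6 F$ ($D{\left(x,F \right)} = 6 \left(x - \left(F + x\right)\right) = 6 \left(- F\right) = - 6 F$)
$V{\left(y,N \right)} = -4 + y$
$\sqrt{-28439 + V{\left(-36,D{\left(7,14 \right)} \right)}} = \sqrt{-28439 - 40} = \sqrt{-28479} = i \sqrt{28479}$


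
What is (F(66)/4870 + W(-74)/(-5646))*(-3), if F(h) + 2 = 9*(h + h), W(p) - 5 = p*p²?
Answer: -990056343/4582670 ≈ -216.04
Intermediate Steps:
W(p) = 5 + p³ (W(p) = 5 + p*p² = 5 + p³)
F(h) = -2 + 18*h (F(h) = -2 + 9*(h + h) = -2 + 9*(2*h) = -2 + 18*h)
(F(66)/4870 + W(-74)/(-5646))*(-3) = ((-2 + 18*66)/4870 + (5 + (-74)³)/(-5646))*(-3) = ((-2 + 1188)*(1/4870) + (5 - 405224)*(-1/5646))*(-3) = (1186*(1/4870) - 405219*(-1/5646))*(-3) = (593/2435 + 135073/1882)*(-3) = (330018781/4582670)*(-3) = -990056343/4582670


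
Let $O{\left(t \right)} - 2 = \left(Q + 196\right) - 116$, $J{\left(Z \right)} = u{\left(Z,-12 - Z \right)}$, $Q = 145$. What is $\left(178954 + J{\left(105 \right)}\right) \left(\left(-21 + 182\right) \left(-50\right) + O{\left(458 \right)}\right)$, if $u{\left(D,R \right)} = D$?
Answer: $-1400778557$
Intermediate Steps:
$J{\left(Z \right)} = Z$
$O{\left(t \right)} = 227$ ($O{\left(t \right)} = 2 + \left(\left(145 + 196\right) - 116\right) = 2 + \left(341 - 116\right) = 2 + 225 = 227$)
$\left(178954 + J{\left(105 \right)}\right) \left(\left(-21 + 182\right) \left(-50\right) + O{\left(458 \right)}\right) = \left(178954 + 105\right) \left(\left(-21 + 182\right) \left(-50\right) + 227\right) = 179059 \left(161 \left(-50\right) + 227\right) = 179059 \left(-8050 + 227\right) = 179059 \left(-7823\right) = -1400778557$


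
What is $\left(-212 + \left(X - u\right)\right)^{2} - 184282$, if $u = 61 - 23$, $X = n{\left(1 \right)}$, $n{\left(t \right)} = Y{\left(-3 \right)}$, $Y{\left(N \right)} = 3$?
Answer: $-123273$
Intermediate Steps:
$n{\left(t \right)} = 3$
$X = 3$
$u = 38$
$\left(-212 + \left(X - u\right)\right)^{2} - 184282 = \left(-212 + \left(3 - 38\right)\right)^{2} - 184282 = \left(-212 - 35\right)^{2} - 184282 = \left(-247\right)^{2} - 184282 = 61009 - 184282 = -123273$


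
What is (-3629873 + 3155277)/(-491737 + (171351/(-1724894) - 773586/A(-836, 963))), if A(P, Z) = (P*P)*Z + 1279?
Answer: 550967716392409000648/570867152951300824967 ≈ 0.96514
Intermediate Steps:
A(P, Z) = 1279 + Z*P² (A(P, Z) = P²*Z + 1279 = Z*P² + 1279 = 1279 + Z*P²)
(-3629873 + 3155277)/(-491737 + (171351/(-1724894) - 773586/A(-836, 963))) = (-3629873 + 3155277)/(-491737 + (171351/(-1724894) - 773586/(1279 + 963*(-836)²))) = -474596/(-491737 + (171351*(-1/1724894) - 773586/(1279 + 963*698896))) = -474596/(-491737 + (-171351/1724894 - 773586/(1279 + 673036848))) = -474596/(-491737 + (-171351/1724894 - 773586/673038127)) = -474596/(-491737 - 116660109949461/1160919427033538) = -474596/(-570867152951300824967/1160919427033538) = -474596*(-1160919427033538/570867152951300824967) = 550967716392409000648/570867152951300824967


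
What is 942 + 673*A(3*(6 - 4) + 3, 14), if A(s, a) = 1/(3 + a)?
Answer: 16687/17 ≈ 981.59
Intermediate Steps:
942 + 673*A(3*(6 - 4) + 3, 14) = 942 + 673/(3 + 14) = 942 + 673/17 = 16687/17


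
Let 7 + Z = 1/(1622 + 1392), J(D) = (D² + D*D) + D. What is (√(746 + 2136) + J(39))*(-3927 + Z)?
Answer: -36531648075/3014 - 11857075*√2882/3014 ≈ -1.2332e+7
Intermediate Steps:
J(D) = D + 2*D² (J(D) = (D² + D²) + D = 2*D² + D = D + 2*D²)
Z = -21097/3014 (Z = -7 + 1/(1622 + 1392) = -7 + 1/3014 = -21097/3014 ≈ -6.9997)
(√(746 + 2136) + J(39))*(-3927 + Z) = (√(746 + 2136) + 39*(1 + 2*39))*(-3927 - 21097/3014) = (√2882 + 39*(1 + 78))*(-11857075/3014) = (√2882 + 39*79)*(-11857075/3014) = (√2882 + 3081)*(-11857075/3014) = (3081 + √2882)*(-11857075/3014) = -36531648075/3014 - 11857075*√2882/3014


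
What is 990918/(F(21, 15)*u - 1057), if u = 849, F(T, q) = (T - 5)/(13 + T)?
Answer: -16845606/11177 ≈ -1507.2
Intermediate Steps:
F(T, q) = (-5 + T)/(13 + T)
990918/(F(21, 15)*u - 1057) = 990918/(((-5 + 21)/(13 + 21))*849 - 1057) = 990918/((16/34)*849 - 1057) = 990918/(((1/34)*16)*849 - 1057) = 990918/((8/17)*849 - 1057) = 990918/(6792/17 - 1057) = 990918/(-11177/17) = 990918*(-17/11177) = -16845606/11177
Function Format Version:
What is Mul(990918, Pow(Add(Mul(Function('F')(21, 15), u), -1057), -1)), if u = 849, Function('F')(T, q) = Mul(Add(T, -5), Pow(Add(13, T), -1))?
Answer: Rational(-16845606, 11177) ≈ -1507.2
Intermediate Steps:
Function('F')(T, q) = Mul(Pow(Add(13, T), -1), Add(-5, T)) (Function('F')(T, q) = Mul(Add(-5, T), Pow(Add(13, T), -1)) = Mul(Pow(Add(13, T), -1), Add(-5, T)))
Mul(990918, Pow(Add(Mul(Function('F')(21, 15), u), -1057), -1)) = Mul(990918, Pow(Add(Mul(Mul(Pow(Add(13, 21), -1), Add(-5, 21)), 849), -1057), -1)) = Mul(990918, Pow(Add(Mul(Mul(Pow(34, -1), 16), 849), -1057), -1)) = Mul(990918, Pow(Add(Mul(Mul(Rational(1, 34), 16), 849), -1057), -1)) = Mul(990918, Pow(Add(Mul(Rational(8, 17), 849), -1057), -1)) = Mul(990918, Pow(Add(Rational(6792, 17), -1057), -1)) = Mul(990918, Pow(Rational(-11177, 17), -1)) = Mul(990918, Rational(-17, 11177)) = Rational(-16845606, 11177)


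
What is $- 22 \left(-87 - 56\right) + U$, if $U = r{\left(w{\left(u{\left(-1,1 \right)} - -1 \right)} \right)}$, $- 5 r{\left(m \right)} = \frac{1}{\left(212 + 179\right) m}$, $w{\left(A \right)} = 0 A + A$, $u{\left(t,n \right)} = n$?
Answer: $\frac{12300859}{3910} \approx 3146.0$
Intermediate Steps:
$w{\left(A \right)} = A$ ($w{\left(A \right)} = 0 + A = A$)
$r{\left(m \right)} = - \frac{1}{1955 m}$ ($r{\left(m \right)} = - \frac{\frac{1}{212 + 179} \frac{1}{m}}{5} = - \frac{\frac{1}{391} \frac{1}{m}}{5} = - \frac{1}{1955 m}$)
$U = - \frac{1}{3910}$ ($U = - \frac{1}{1955 \left(1 - -1\right)} = - \frac{1}{1955 \left(1 + 1\right)} = - \frac{1}{1955 \cdot 2} = \left(- \frac{1}{1955}\right) \frac{1}{2} = - \frac{1}{3910} \approx -0.00025575$)
$- 22 \left(-87 - 56\right) + U = - 22 \left(-87 - 56\right) - \frac{1}{3910} = \left(-22\right) \left(-143\right) - \frac{1}{3910} = 3146 - \frac{1}{3910} = \frac{12300859}{3910}$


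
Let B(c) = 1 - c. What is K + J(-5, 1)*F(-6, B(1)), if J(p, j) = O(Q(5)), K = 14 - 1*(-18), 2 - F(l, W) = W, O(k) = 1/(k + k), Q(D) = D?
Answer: 161/5 ≈ 32.200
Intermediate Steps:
O(k) = 1/(2*k)
F(l, W) = 2 - W
K = 32 (K = 14 + 18 = 32)
J(p, j) = ⅒ (J(p, j) = (½)/5 = (½)*(⅕) = ⅒)
K + J(-5, 1)*F(-6, B(1)) = 32 + (2 - (1 - 1*1))/10 = 32 + (2 - (1 - 1))/10 = 32 + (2 - 1*0)/10 = 32 + (2 + 0)/10 = 32 + (⅒)*2 = 32 + ⅕ = 161/5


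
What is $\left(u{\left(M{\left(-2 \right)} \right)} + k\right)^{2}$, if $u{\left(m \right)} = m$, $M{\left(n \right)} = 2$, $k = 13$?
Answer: $225$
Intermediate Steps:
$\left(u{\left(M{\left(-2 \right)} \right)} + k\right)^{2} = \left(2 + 13\right)^{2} = 15^{2} = 225$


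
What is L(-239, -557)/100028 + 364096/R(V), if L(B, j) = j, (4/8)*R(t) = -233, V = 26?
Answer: -18210027125/23306524 ≈ -781.33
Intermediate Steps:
R(t) = -466 (R(t) = 2*(-233) = -466)
L(-239, -557)/100028 + 364096/R(V) = -557/100028 + 364096/(-466) = -557*1/100028 + 364096*(-1/466) = -557/100028 - 182048/233 = -18210027125/23306524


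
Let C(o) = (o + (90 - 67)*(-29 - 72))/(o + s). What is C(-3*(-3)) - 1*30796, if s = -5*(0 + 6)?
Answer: -644402/21 ≈ -30686.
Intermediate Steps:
s = -30 (s = -5*6 = -30)
C(o) = (-2323 + o)/(-30 + o) (C(o) = (o + (90 - 67)*(-29 - 72))/(o - 30) = (o + 23*(-101))/(-30 + o) = (o - 2323)/(-30 + o) = (-2323 + o)/(-30 + o))
C(-3*(-3)) - 1*30796 = (-2323 - 3*(-3))/(-30 - 3*(-3)) - 1*30796 = (-2323 + 9)/(-30 + 9) - 30796 = -2314/(-21) - 30796 = -1/21*(-2314) - 30796 = 2314/21 - 30796 = -644402/21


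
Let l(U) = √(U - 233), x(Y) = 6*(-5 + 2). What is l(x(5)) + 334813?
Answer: 334813 + I*√251 ≈ 3.3481e+5 + 15.843*I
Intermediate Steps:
x(Y) = -18 (x(Y) = 6*(-3) = -18)
l(U) = √(-233 + U)
l(x(5)) + 334813 = √(-233 - 18) + 334813 = √(-251) + 334813 = I*√251 + 334813 = 334813 + I*√251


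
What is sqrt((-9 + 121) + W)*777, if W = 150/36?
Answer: 259*sqrt(4182)/2 ≈ 8374.6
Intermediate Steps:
W = 25/6 (W = 150*(1/36) = 25/6 ≈ 4.1667)
sqrt((-9 + 121) + W)*777 = sqrt((-9 + 121) + 25/6)*777 = sqrt(112 + 25/6)*777 = sqrt(697/6)*777 = (sqrt(4182)/6)*777 = 259*sqrt(4182)/2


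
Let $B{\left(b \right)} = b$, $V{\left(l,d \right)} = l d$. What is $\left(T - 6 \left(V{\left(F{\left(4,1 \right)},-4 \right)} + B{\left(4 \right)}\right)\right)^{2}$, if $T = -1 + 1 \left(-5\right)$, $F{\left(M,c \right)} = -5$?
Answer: $22500$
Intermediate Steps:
$V{\left(l,d \right)} = d l$
$T = -6$ ($T = -1 - 5 = -6$)
$\left(T - 6 \left(V{\left(F{\left(4,1 \right)},-4 \right)} + B{\left(4 \right)}\right)\right)^{2} = \left(-6 - 6 \left(\left(-4\right) \left(-5\right) + 4\right)\right)^{2} = \left(-6 - 6 \left(20 + 4\right)\right)^{2} = \left(-6 - 144\right)^{2} = \left(-150\right)^{2} = 22500$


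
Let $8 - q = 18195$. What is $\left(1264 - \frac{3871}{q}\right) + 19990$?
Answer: $\frac{386550369}{18187} \approx 21254.0$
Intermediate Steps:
$q = -18187$ ($q = 8 - 18195 = -18187$)
$\left(1264 - \frac{3871}{q}\right) + 19990 = \left(1264 - \frac{3871}{-18187}\right) + 19990 = \left(1264 - - \frac{3871}{18187}\right) + 19990 = \left(1264 + \frac{3871}{18187}\right) + 19990 = \frac{22992239}{18187} + 19990 = \frac{386550369}{18187}$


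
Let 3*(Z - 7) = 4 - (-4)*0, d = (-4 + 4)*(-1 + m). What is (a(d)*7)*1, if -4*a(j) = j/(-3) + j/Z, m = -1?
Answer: 0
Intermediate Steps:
d = 0 (d = (-4 + 4)*(-1 - 1) = 0*(-2) = 0)
Z = 25/3 (Z = 7 + (4 - (-4)*0)/3 = 7 + (4 - 1*0)/3 = 7 + (4 + 0)/3 = 7 + (1/3)*4 = 7 + 4/3 = 25/3 ≈ 8.3333)
a(j) = 4*j/75 (a(j) = -(j/(-3) + j/(25/3))/4 = -(j*(-1/3) + j*(3/25))/4 = -(-j/3 + 3*j/25)/4 = -(-4)*j/75 = 4*j/75)
(a(d)*7)*1 = (((4/75)*0)*7)*1 = (0*7)*1 = 0*1 = 0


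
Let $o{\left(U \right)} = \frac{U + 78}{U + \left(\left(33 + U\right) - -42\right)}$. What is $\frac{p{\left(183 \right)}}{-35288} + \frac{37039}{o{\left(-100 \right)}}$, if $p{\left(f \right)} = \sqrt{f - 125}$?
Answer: $\frac{4629875}{22} - \frac{\sqrt{58}}{35288} \approx 2.1045 \cdot 10^{5}$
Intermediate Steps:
$o{\left(U \right)} = \frac{78 + U}{75 + 2 U}$ ($o{\left(U \right)} = \frac{78 + U}{U + \left(\left(33 + U\right) + 42\right)} = \frac{78 + U}{U + \left(75 + U\right)} = \frac{78 + U}{75 + 2 U}$)
$p{\left(f \right)} = \sqrt{-125 + f}$
$\frac{p{\left(183 \right)}}{-35288} + \frac{37039}{o{\left(-100 \right)}} = \frac{\sqrt{-125 + 183}}{-35288} + \frac{37039}{\frac{1}{75 + 2 \left(-100\right)} \left(78 - 100\right)} = \sqrt{58} \left(- \frac{1}{35288}\right) + \frac{37039}{\frac{1}{75 - 200} \left(-22\right)} = - \frac{\sqrt{58}}{35288} + \frac{37039}{\frac{1}{-125} \left(-22\right)} = - \frac{\sqrt{58}}{35288} + \frac{37039}{\left(- \frac{1}{125}\right) \left(-22\right)} = - \frac{\sqrt{58}}{35288} + \frac{37039}{\frac{22}{125}} = - \frac{\sqrt{58}}{35288} + 37039 \cdot \frac{125}{22} = - \frac{\sqrt{58}}{35288} + \frac{4629875}{22} = \frac{4629875}{22} - \frac{\sqrt{58}}{35288}$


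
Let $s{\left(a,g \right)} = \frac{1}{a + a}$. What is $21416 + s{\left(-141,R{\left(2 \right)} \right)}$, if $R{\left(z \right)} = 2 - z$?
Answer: $\frac{6039311}{282} \approx 21416.0$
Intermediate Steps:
$s{\left(a,g \right)} = \frac{1}{2 a}$
$21416 + s{\left(-141,R{\left(2 \right)} \right)} = 21416 + \frac{1}{2 \left(-141\right)} = 21416 + \frac{1}{2} \left(- \frac{1}{141}\right) = 21416 - \frac{1}{282} = \frac{6039311}{282}$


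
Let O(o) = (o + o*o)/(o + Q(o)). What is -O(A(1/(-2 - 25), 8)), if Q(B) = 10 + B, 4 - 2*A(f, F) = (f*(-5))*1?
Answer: -16171/40284 ≈ -0.40142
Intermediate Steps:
A(f, F) = 2 + 5*f/2 (A(f, F) = 2 - f*(-5)/2 = 2 - (-5*f)/2 = 2 - (-5)*f/2 = 2 + 5*f/2)
O(o) = (o + o**2)/(10 + 2*o) (O(o) = (o + o*o)/(o + (10 + o)) = (o + o**2)/(10 + 2*o))
-O(A(1/(-2 - 25), 8)) = -(2 + 5/(2*(-2 - 25)))*(1 + (2 + 5/(2*(-2 - 25))))/(2*(5 + (2 + 5/(2*(-2 - 25))))) = -(2 + (5/2)/(-27))*(1 + (2 + (5/2)/(-27)))/(2*(5 + (2 + (5/2)/(-27)))) = -(2 + (5/2)*(-1/27))*(1 + (2 + (5/2)*(-1/27)))/(2*(5 + (2 + (5/2)*(-1/27)))) = -(2 - 5/54)*(1 + (2 - 5/54))/(2*(5 + (2 - 5/54))) = -103*(1 + 103/54)/(2*54*(5 + 103/54)) = -103*157/(2*54*373/54*54) = -103*54*157/(2*54*373*54) = -1*16171/40284 = -16171/40284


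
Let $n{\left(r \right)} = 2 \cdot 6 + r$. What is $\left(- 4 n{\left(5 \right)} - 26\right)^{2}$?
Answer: $8836$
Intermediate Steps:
$n{\left(r \right)} = 12 + r$
$\left(- 4 n{\left(5 \right)} - 26\right)^{2} = \left(- 4 \left(12 + 5\right) - 26\right)^{2} = \left(\left(-4\right) 17 - 26\right)^{2} = \left(-68 - 26\right)^{2} = \left(-94\right)^{2} = 8836$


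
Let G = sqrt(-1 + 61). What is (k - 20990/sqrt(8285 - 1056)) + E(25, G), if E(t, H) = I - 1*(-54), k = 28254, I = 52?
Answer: 28360 - 20990*sqrt(7229)/7229 ≈ 28113.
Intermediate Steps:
G = 2*sqrt(15) (G = sqrt(60) = 2*sqrt(15) ≈ 7.7460)
E(t, H) = 106 (E(t, H) = 52 - 1*(-54) = 52 + 54 = 106)
(k - 20990/sqrt(8285 - 1056)) + E(25, G) = (28254 - 20990/sqrt(8285 - 1056)) + 106 = (28254 - 20990*sqrt(7229)/7229) + 106 = 28360 - 20990*sqrt(7229)/7229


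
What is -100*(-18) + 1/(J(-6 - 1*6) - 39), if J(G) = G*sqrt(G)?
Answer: 1949387/1083 + 8*I*sqrt(3)/1083 ≈ 1800.0 + 0.012794*I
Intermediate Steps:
J(G) = G**(3/2)
-100*(-18) + 1/(J(-6 - 1*6) - 39) = -100*(-18) + 1/((-6 - 1*6)**(3/2) - 39) = 1800 + 1/((-6 - 6)**(3/2) - 39) = 1800 + 1/((-12)**(3/2) - 39) = 1800 + 1/(-24*I*sqrt(3) - 39) = 1800 + 1/(-39 - 24*I*sqrt(3))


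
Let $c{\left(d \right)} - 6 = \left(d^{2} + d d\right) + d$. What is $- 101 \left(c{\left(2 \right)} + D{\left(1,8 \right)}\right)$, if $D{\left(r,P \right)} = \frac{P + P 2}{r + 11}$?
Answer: $-1818$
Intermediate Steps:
$D{\left(r,P \right)} = \frac{3 P}{11 + r}$ ($D{\left(r,P \right)} = \frac{P + 2 P}{11 + r} = \frac{3 P}{11 + r}$)
$c{\left(d \right)} = 6 + d + 2 d^{2}$ ($c{\left(d \right)} = 6 + \left(\left(d^{2} + d d\right) + d\right) = 6 + \left(\left(d^{2} + d^{2}\right) + d\right) = 6 + \left(2 d^{2} + d\right) = 6 + \left(d + 2 d^{2}\right) = 6 + d + 2 d^{2}$)
$- 101 \left(c{\left(2 \right)} + D{\left(1,8 \right)}\right) = - 101 \left(\left(6 + 2 + 2 \cdot 2^{2}\right) + 3 \cdot 8 \frac{1}{11 + 1}\right) = - 101 \left(\left(6 + 2 + 2 \cdot 4\right) + 3 \cdot 8 \cdot \frac{1}{12}\right) = - 101 \left(\left(6 + 2 + 8\right) + 3 \cdot 8 \cdot \frac{1}{12}\right) = - 101 \left(16 + 2\right) = \left(-101\right) 18 = -1818$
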